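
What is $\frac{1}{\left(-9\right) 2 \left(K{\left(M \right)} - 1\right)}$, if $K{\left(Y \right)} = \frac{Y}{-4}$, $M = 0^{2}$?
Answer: $\frac{1}{18} \approx 0.055556$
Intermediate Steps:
$M = 0$
$K{\left(Y \right)} = - \frac{Y}{4}$ ($K{\left(Y \right)} = Y \left(- \frac{1}{4}\right) = - \frac{Y}{4}$)
$\frac{1}{\left(-9\right) 2 \left(K{\left(M \right)} - 1\right)} = \frac{1}{\left(-9\right) 2 \left(\left(- \frac{1}{4}\right) 0 - 1\right)} = \frac{1}{\left(-9\right) 2 \left(0 + \left(-1 + 0\right)\right)} = \frac{1}{\left(-9\right) 2 \left(0 - 1\right)} = \frac{1}{\left(-9\right) 2 \left(-1\right)} = \frac{1}{\left(-9\right) \left(-2\right)} = \frac{1}{18}$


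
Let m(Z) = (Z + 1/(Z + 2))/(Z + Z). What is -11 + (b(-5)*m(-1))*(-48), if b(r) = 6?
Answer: -11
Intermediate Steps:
m(Z) = (Z + 1/(2 + Z))/(2*Z) (m(Z) = (Z + 1/(2 + Z))/((2*Z)) = (Z + 1/(2 + Z))*(1/(2*Z)) = (Z + 1/(2 + Z))/(2*Z))
-11 + (b(-5)*m(-1))*(-48) = -11 + (6*((½)*(1 + (-1)² + 2*(-1))/(-1*(2 - 1))))*(-48) = -11 + (6*((½)*(-1)*(1 + 1 - 2)/1))*(-48) = -11 + (6*((½)*(-1)*1*0))*(-48) = -11 + (6*0)*(-48) = -11 + 0*(-48) = -11 + 0 = -11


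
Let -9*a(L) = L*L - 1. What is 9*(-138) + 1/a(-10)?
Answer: -13663/11 ≈ -1242.1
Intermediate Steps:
a(L) = 1/9 - L**2/9 (a(L) = -(L*L - 1)/9 = -(L**2 - 1)/9 = -(-1 + L**2)/9 = 1/9 - L**2/9)
9*(-138) + 1/a(-10) = 9*(-138) + 1/(1/9 - 1/9*(-10)**2) = -1242 + 1/(1/9 - 1/9*100) = -1242 + 1/(1/9 - 100/9) = -1242 + 1/(-11) = -1242 - 1/11 = -13663/11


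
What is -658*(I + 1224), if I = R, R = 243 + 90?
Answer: -1024506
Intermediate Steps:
R = 333
I = 333
-658*(I + 1224) = -658*(333 + 1224) = -658*1557 = -1024506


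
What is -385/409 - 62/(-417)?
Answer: -135187/170553 ≈ -0.79264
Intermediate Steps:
-385/409 - 62/(-417) = -385*1/409 - 62*(-1/417) = -385/409 + 62/417 = -135187/170553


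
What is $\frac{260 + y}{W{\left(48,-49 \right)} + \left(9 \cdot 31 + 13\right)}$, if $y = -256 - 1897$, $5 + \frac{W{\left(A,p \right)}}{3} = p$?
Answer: $- \frac{1893}{130} \approx -14.562$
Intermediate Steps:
$W{\left(A,p \right)} = -15 + 3 p$
$y = -2153$ ($y = -256 - 1897 = -2153$)
$\frac{260 + y}{W{\left(48,-49 \right)} + \left(9 \cdot 31 + 13\right)} = \frac{260 - 2153}{\left(-15 + 3 \left(-49\right)\right) + \left(9 \cdot 31 + 13\right)} = - \frac{1893}{\left(-15 - 147\right) + \left(279 + 13\right)} = - \frac{1893}{-162 + 292} = - \frac{1893}{130}$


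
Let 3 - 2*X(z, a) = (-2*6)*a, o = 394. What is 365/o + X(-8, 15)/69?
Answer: 10206/4531 ≈ 2.2525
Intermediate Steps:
X(z, a) = 3/2 + 6*a (X(z, a) = 3/2 - (-2*6)*a/2 = 3/2 - (-6)*a = 3/2 + 6*a)
365/o + X(-8, 15)/69 = 365/394 + (3/2 + 6*15)/69 = 365*(1/394) + (3/2 + 90)*(1/69) = 365/394 + (183/2)*(1/69) = 365/394 + 61/46 = 10206/4531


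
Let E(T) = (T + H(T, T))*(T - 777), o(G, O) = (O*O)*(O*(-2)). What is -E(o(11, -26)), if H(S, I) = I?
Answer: -2416700000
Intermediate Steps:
o(G, O) = -2*O³ (o(G, O) = O²*(-2*O) = -2*O³)
E(T) = 2*T*(-777 + T) (E(T) = (T + T)*(T - 777) = (2*T)*(-777 + T) = 2*T*(-777 + T))
-E(o(11, -26)) = -2*(-2*(-26)³)*(-777 - 2*(-26)³) = -2*(-2*(-17576))*(-777 - 2*(-17576)) = -2*35152*(-777 + 35152) = -2*35152*34375 = -1*2416700000 = -2416700000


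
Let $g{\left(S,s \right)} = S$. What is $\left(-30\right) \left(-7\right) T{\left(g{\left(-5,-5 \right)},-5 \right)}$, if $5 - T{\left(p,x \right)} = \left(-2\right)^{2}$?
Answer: $210$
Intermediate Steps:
$T{\left(p,x \right)} = 1$ ($T{\left(p,x \right)} = 5 - \left(-2\right)^{2} = 5 - 4 = 1$)
$\left(-30\right) \left(-7\right) T{\left(g{\left(-5,-5 \right)},-5 \right)} = \left(-30\right) \left(-7\right) 1 = 210 \cdot 1 = 210$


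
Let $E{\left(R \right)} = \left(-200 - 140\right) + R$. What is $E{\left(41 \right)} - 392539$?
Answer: $-392838$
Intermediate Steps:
$E{\left(R \right)} = -340 + R$
$E{\left(41 \right)} - 392539 = \left(-340 + 41\right) - 392539 = -299 - 392539 = -392838$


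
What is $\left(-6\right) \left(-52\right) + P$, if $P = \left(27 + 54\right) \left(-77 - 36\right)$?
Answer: $-8841$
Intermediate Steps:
$P = -9153$ ($P = 81 \left(-113\right) = -9153$)
$\left(-6\right) \left(-52\right) + P = \left(-6\right) \left(-52\right) - 9153 = 312 - 9153 = -8841$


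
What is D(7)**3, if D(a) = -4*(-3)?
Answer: 1728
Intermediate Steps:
D(a) = 12
D(7)**3 = 12**3 = 1728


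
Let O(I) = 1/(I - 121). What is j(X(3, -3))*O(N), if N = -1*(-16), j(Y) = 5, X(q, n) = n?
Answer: -1/21 ≈ -0.047619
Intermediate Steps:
N = 16
O(I) = 1/(-121 + I)
j(X(3, -3))*O(N) = 5/(-121 + 16) = 5/(-105) = 5*(-1/105) = -1/21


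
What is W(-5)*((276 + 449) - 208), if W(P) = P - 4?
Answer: -4653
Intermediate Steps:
W(P) = -4 + P
W(-5)*((276 + 449) - 208) = (-4 - 5)*((276 + 449) - 208) = -9*(725 - 208) = -9*517 = -4653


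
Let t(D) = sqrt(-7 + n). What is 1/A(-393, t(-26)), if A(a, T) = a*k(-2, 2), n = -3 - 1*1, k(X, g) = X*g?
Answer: 1/1572 ≈ 0.00063613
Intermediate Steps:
n = -4 (n = -3 - 1 = -4)
t(D) = I*sqrt(11) (t(D) = sqrt(-7 - 4) = sqrt(-11) = I*sqrt(11))
A(a, T) = -4*a (A(a, T) = a*(-2*2) = a*(-4) = -4*a)
1/A(-393, t(-26)) = 1/(-4*(-393)) = 1/1572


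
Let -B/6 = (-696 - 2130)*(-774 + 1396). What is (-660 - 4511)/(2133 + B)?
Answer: -5171/10548765 ≈ -0.00049020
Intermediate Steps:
B = 10546632 (B = -6*(-696 - 2130)*(-774 + 1396) = -(-16956)*622 = -6*(-1757772) = 10546632)
(-660 - 4511)/(2133 + B) = (-660 - 4511)/(2133 + 10546632) = -5171/10548765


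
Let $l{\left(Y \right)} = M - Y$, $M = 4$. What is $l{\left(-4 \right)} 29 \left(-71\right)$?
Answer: $-16472$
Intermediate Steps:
$l{\left(Y \right)} = 4 - Y$
$l{\left(-4 \right)} 29 \left(-71\right) = \left(4 - -4\right) 29 \left(-71\right) = \left(4 + 4\right) \left(-2059\right) = 8 \left(-2059\right) = -16472$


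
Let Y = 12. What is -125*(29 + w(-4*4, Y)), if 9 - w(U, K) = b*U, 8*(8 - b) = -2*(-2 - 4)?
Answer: -17750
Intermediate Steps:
b = 13/2 (b = 8 - (-1)*(-2 - 4)/4 = 8 - (-1)*(-6)/4 = 8 - 1/8*12 = 8 - 3/2 = 13/2 ≈ 6.5000)
w(U, K) = 9 - 13*U/2
-125*(29 + w(-4*4, Y)) = -125*(29 + (9 - (-26)*4)) = -125*(29 + (9 - 13/2*(-16))) = -125*(29 + (9 + 104)) = -125*(29 + 113) = -125*142 = -17750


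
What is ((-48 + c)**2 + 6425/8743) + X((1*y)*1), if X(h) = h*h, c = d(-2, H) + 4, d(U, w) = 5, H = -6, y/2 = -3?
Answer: 13619276/8743 ≈ 1557.7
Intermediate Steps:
y = -6 (y = 2*(-3) = -6)
c = 9 (c = 5 + 4 = 9)
X(h) = h**2
((-48 + c)**2 + 6425/8743) + X((1*y)*1) = ((-48 + 9)**2 + 6425/8743) + ((1*(-6))*1)**2 = ((-39)**2 + 6425*(1/8743)) + (-6*1)**2 = (1521 + 6425/8743) + (-6)**2 = 13304528/8743 + 36 = 13619276/8743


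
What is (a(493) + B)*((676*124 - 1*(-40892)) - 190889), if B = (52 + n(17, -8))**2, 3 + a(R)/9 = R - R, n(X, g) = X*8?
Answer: -2337031841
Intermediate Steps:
n(X, g) = 8*X
a(R) = -27 (a(R) = -27 + 9*(R - R) = -27 + 9*0 = -27 + 0 = -27)
B = 35344 (B = (52 + 8*17)**2 = (52 + 136)**2 = 188**2 = 35344)
(a(493) + B)*((676*124 - 1*(-40892)) - 190889) = (-27 + 35344)*((676*124 - 1*(-40892)) - 190889) = 35317*((83824 + 40892) - 190889) = 35317*(124716 - 190889) = 35317*(-66173) = -2337031841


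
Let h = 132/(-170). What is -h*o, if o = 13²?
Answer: 11154/85 ≈ 131.22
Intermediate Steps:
o = 169
h = -66/85 (h = 132*(-1/170) = -66/85 ≈ -0.77647)
-h*o = -(-66)*169/85 = -1*(-11154/85) = 11154/85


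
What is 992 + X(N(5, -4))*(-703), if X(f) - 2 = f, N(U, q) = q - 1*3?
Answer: 4507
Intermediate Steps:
N(U, q) = -3 + q (N(U, q) = q - 3 = -3 + q)
X(f) = 2 + f
992 + X(N(5, -4))*(-703) = 992 + (2 + (-3 - 4))*(-703) = 992 + (2 - 7)*(-703) = 992 - 5*(-703) = 992 + 3515 = 4507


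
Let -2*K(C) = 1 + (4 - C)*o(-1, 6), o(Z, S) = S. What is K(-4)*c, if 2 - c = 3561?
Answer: 174391/2 ≈ 87196.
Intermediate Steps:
c = -3559 (c = 2 - 1*3561 = 2 - 3561 = -3559)
K(C) = -25/2 + 3*C (K(C) = -(1 + (4 - C)*6)/2 = -(1 + (24 - 6*C))/2 = -(25 - 6*C)/2 = -25/2 + 3*C)
K(-4)*c = (-25/2 + 3*(-4))*(-3559) = (-25/2 - 12)*(-3559) = -49/2*(-3559) = 174391/2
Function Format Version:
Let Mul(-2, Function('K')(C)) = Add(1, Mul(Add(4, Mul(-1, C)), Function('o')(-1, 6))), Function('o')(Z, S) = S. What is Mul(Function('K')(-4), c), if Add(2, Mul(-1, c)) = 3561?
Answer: Rational(174391, 2) ≈ 87196.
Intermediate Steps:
c = -3559 (c = Add(2, Mul(-1, 3561)) = Add(2, -3561) = -3559)
Function('K')(C) = Add(Rational(-25, 2), Mul(3, C)) (Function('K')(C) = Mul(Rational(-1, 2), Add(1, Mul(Add(4, Mul(-1, C)), 6))) = Mul(Rational(-1, 2), Add(1, Add(24, Mul(-6, C)))) = Mul(Rational(-1, 2), Add(25, Mul(-6, C))) = Add(Rational(-25, 2), Mul(3, C)))
Mul(Function('K')(-4), c) = Mul(Add(Rational(-25, 2), Mul(3, -4)), -3559) = Mul(Add(Rational(-25, 2), -12), -3559) = Mul(Rational(-49, 2), -3559) = Rational(174391, 2)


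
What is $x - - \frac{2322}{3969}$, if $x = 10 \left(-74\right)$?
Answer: $- \frac{108694}{147} \approx -739.42$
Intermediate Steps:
$x = -740$
$x - - \frac{2322}{3969} = -740 - - \frac{2322}{3969} = -740 - \left(-2322\right) \frac{1}{3969} = -740 - - \frac{86}{147} = -740 + \frac{86}{147} = - \frac{108694}{147}$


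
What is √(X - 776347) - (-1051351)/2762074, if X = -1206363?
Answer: 150193/394582 + I*√1982710 ≈ 0.38064 + 1408.1*I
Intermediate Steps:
√(X - 776347) - (-1051351)/2762074 = √(-1206363 - 776347) - (-1051351)/2762074 = √(-1982710) - (-1051351)/2762074 = I*√1982710 - 1*(-150193/394582) = I*√1982710 + 150193/394582 = 150193/394582 + I*√1982710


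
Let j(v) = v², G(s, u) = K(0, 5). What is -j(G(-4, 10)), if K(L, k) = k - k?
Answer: 0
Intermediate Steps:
K(L, k) = 0
G(s, u) = 0
-j(G(-4, 10)) = -1*0² = -1*0 = 0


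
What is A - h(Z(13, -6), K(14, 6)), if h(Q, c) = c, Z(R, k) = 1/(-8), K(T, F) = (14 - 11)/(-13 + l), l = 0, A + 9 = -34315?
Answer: -446209/13 ≈ -34324.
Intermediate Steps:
A = -34324 (A = -9 - 34315 = -34324)
K(T, F) = -3/13 (K(T, F) = (14 - 11)/(-13 + 0) = 3/(-13) = 3*(-1/13) = -3/13)
Z(R, k) = -⅛
A - h(Z(13, -6), K(14, 6)) = -34324 - 1*(-3/13) = -34324 + 3/13 = -446209/13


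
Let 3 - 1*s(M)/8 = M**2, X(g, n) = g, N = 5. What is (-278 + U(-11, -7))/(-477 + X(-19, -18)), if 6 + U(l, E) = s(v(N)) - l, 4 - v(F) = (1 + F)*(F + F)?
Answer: 25337/496 ≈ 51.083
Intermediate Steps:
v(F) = 4 - 2*F*(1 + F) (v(F) = 4 - (1 + F)*(F + F) = 4 - (1 + F)*2*F = 4 - 2*F*(1 + F))
s(M) = 24 - 8*M**2
U(l, E) = -25070 - l (U(l, E) = -6 + ((24 - 8*(4 - 2*5 - 2*5**2)**2) - l) = -6 + ((24 - 8*(4 - 10 - 2*25)**2) - l) = -6 + ((24 - 8*(4 - 10 - 50)**2) - l) = -6 + ((24 - 8*(-56)**2) - l) = -6 + ((24 - 8*3136) - l) = -6 + ((24 - 25088) - l) = -6 + (-25064 - l) = -25070 - l)
(-278 + U(-11, -7))/(-477 + X(-19, -18)) = (-278 + (-25070 - 1*(-11)))/(-477 - 19) = (-278 + (-25070 + 11))/(-496) = (-278 - 25059)*(-1/496) = -25337*(-1/496) = 25337/496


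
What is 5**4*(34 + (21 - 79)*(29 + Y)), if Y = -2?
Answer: -957500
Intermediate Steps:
5**4*(34 + (21 - 79)*(29 + Y)) = 5**4*(34 + (21 - 79)*(29 - 2)) = 625*(34 - 58*27) = 625*(34 - 1566) = 625*(-1532) = -957500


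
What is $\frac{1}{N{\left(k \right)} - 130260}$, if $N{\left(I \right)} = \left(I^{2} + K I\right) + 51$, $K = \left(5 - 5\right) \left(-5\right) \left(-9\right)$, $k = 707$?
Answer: $\frac{1}{369640} \approx 2.7053 \cdot 10^{-6}$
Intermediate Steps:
$K = 0$ ($K = \left(5 - 5\right) \left(-5\right) \left(-9\right) = 0 \left(-5\right) \left(-9\right) = 0 \left(-9\right) = 0$)
$N{\left(I \right)} = 51 + I^{2}$ ($N{\left(I \right)} = \left(I^{2} + 0 I\right) + 51 = \left(I^{2} + 0\right) + 51 = I^{2} + 51 = 51 + I^{2}$)
$\frac{1}{N{\left(k \right)} - 130260} = \frac{1}{\left(51 + 707^{2}\right) - 130260} = \frac{1}{\left(51 + 499849\right) - 130260} = \frac{1}{499900 - 130260} = \frac{1}{369640}$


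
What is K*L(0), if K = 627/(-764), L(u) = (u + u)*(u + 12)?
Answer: 0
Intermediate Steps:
L(u) = 2*u*(12 + u) (L(u) = (2*u)*(12 + u) = 2*u*(12 + u))
K = -627/764 (K = 627*(-1/764) = -627/764 ≈ -0.82068)
K*L(0) = -627*0*(12 + 0)/382 = -627*0*12/382 = -627/764*0 = 0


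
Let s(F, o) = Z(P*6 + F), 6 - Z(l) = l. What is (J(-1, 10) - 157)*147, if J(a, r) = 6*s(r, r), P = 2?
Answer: -37191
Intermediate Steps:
Z(l) = 6 - l
s(F, o) = -6 - F (s(F, o) = 6 - (2*6 + F) = 6 - (12 + F) = 6 + (-12 - F) = -6 - F)
J(a, r) = -36 - 6*r (J(a, r) = 6*(-6 - r) = -36 - 6*r)
(J(-1, 10) - 157)*147 = ((-36 - 6*10) - 157)*147 = ((-36 - 60) - 157)*147 = (-96 - 157)*147 = -253*147 = -37191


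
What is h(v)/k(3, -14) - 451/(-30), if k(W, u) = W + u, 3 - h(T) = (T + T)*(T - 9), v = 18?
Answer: 14591/330 ≈ 44.215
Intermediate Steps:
h(T) = 3 - 2*T*(-9 + T) (h(T) = 3 - (T + T)*(T - 9) = 3 - 2*T*(-9 + T))
h(v)/k(3, -14) - 451/(-30) = (3 - 2*18**2 + 18*18)/(3 - 14) - 451/(-30) = (3 - 2*324 + 324)/(-11) - 451*(-1/30) = (3 - 648 + 324)*(-1/11) + 451/30 = -321*(-1/11) + 451/30 = 321/11 + 451/30 = 14591/330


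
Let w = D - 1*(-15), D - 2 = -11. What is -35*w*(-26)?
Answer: 5460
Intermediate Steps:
D = -9 (D = 2 - 11 = -9)
w = 6 (w = -9 - 1*(-15) = -9 + 15 = 6)
-35*w*(-26) = -35*6*(-26) = -210*(-26) = 5460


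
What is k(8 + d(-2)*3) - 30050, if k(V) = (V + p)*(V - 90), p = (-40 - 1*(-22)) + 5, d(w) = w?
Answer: -29082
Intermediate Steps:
p = -13 (p = (-40 + 22) + 5 = -18 + 5 = -13)
k(V) = (-90 + V)*(-13 + V) (k(V) = (V - 13)*(V - 90) = (-13 + V)*(-90 + V) = (-90 + V)*(-13 + V))
k(8 + d(-2)*3) - 30050 = (1170 + (8 - 2*3)² - 103*(8 - 2*3)) - 30050 = (1170 + (8 - 6)² - 103*(8 - 6)) - 30050 = (1170 + 2² - 103*2) - 30050 = (1170 + 4 - 206) - 30050 = 968 - 30050 = -29082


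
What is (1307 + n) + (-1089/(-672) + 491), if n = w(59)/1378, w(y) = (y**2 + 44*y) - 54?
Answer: 278420811/154336 ≈ 1804.0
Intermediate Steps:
w(y) = -54 + y**2 + 44*y
n = 6023/1378 (n = (-54 + 59**2 + 44*59)/1378 = (-54 + 3481 + 2596)*(1/1378) = 6023*(1/1378) = 6023/1378 ≈ 4.3708)
(1307 + n) + (-1089/(-672) + 491) = (1307 + 6023/1378) + (-1089/(-672) + 491) = 1807069/1378 + (-1089*(-1/672) + 491) = 1807069/1378 + (363/224 + 491) = 1807069/1378 + 110347/224 = 278420811/154336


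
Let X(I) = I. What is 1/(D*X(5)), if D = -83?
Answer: -1/415 ≈ -0.0024096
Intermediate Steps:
1/(D*X(5)) = 1/(-83*5) = 1/(-415) = -1/415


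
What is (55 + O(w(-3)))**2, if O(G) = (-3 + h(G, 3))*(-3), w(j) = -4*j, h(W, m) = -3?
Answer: 5329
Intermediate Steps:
O(G) = 18 (O(G) = (-3 - 3)*(-3) = -6*(-3) = 18)
(55 + O(w(-3)))**2 = (55 + 18)**2 = 73**2 = 5329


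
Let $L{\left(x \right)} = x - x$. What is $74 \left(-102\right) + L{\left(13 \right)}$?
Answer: $-7548$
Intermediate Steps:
$L{\left(x \right)} = 0$
$74 \left(-102\right) + L{\left(13 \right)} = 74 \left(-102\right) + 0 = -7548 + 0 = -7548$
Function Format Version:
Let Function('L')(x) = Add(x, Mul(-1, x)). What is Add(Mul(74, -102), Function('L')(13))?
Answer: -7548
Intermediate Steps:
Function('L')(x) = 0
Add(Mul(74, -102), Function('L')(13)) = Add(Mul(74, -102), 0) = Add(-7548, 0) = -7548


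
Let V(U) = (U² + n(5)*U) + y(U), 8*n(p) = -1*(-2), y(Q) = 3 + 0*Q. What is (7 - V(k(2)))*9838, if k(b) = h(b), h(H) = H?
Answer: -4919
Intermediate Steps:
y(Q) = 3 (y(Q) = 3 + 0 = 3)
n(p) = ¼ (n(p) = (-1*(-2))/8 = (⅛)*2 = ¼)
k(b) = b
V(U) = 3 + U² + U/4 (V(U) = (U² + U/4) + 3 = 3 + U² + U/4)
(7 - V(k(2)))*9838 = (7 - (3 + 2² + (¼)*2))*9838 = (7 - (3 + 4 + ½))*9838 = (7 - 1*15/2)*9838 = (7 - 15/2)*9838 = -½*9838 = -4919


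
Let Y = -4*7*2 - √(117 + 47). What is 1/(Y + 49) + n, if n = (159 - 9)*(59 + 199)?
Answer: 4450507/115 - 2*√41/115 ≈ 38700.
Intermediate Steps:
n = 38700 (n = 150*258 = 38700)
Y = -56 - 2*√41 (Y = -28*2 - √164 = -56 - 2*√41 ≈ -68.806)
1/(Y + 49) + n = 1/((-56 - 2*√41) + 49) + 38700 = 1/(-7 - 2*√41) + 38700 = 38700 + 1/(-7 - 2*√41)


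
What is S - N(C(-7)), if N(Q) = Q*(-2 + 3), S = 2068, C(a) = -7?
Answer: 2075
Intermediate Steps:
N(Q) = Q (N(Q) = Q*1 = Q)
S - N(C(-7)) = 2068 - 1*(-7) = 2068 + 7 = 2075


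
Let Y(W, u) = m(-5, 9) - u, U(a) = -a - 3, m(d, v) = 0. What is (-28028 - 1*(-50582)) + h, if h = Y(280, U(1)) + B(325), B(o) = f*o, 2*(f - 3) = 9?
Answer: 49991/2 ≈ 24996.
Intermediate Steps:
f = 15/2 (f = 3 + (1/2)*9 = 3 + 9/2 = 15/2 ≈ 7.5000)
U(a) = -3 - a
B(o) = 15*o/2
Y(W, u) = -u (Y(W, u) = 0 - u = -u)
h = 4883/2 (h = -(-3 - 1*1) + (15/2)*325 = -(-3 - 1) + 4875/2 = -1*(-4) + 4875/2 = 4 + 4875/2 = 4883/2 ≈ 2441.5)
(-28028 - 1*(-50582)) + h = (-28028 - 1*(-50582)) + 4883/2 = (-28028 + 50582) + 4883/2 = 22554 + 4883/2 = 49991/2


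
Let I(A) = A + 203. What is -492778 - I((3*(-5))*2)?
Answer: -492951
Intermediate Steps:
I(A) = 203 + A
-492778 - I((3*(-5))*2) = -492778 - (203 + (3*(-5))*2) = -492778 - (203 - 15*2) = -492778 - (203 - 30) = -492778 - 1*173 = -492778 - 173 = -492951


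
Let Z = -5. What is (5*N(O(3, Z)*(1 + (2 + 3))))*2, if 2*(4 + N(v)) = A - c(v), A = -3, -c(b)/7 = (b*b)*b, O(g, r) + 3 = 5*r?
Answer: -165957175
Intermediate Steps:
O(g, r) = -3 + 5*r
c(b) = -7*b³ (c(b) = -7*b*b*b = -7*b²*b = -7*b³)
N(v) = -11/2 + 7*v³/2 (N(v) = -4 + (-3 - (-7)*v³)/2 = -4 + (-3 + 7*v³)/2 = -4 + (-3/2 + 7*v³/2) = -11/2 + 7*v³/2)
(5*N(O(3, Z)*(1 + (2 + 3))))*2 = (5*(-11/2 + 7*((-3 + 5*(-5))*(1 + (2 + 3)))³/2))*2 = (5*(-11/2 + 7*((-3 - 25)*(1 + 5))³/2))*2 = (5*(-11/2 + 7*(-28*6)³/2))*2 = (5*(-11/2 + (7/2)*(-168)³))*2 = (5*(-11/2 + (7/2)*(-4741632)))*2 = (5*(-11/2 - 16595712))*2 = (5*(-33191435/2))*2 = -165957175/2*2 = -165957175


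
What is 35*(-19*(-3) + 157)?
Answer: 7490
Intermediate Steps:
35*(-19*(-3) + 157) = 35*(57 + 157) = 35*214 = 7490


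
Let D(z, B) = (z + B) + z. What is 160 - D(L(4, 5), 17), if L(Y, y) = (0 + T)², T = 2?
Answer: 135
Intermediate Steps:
L(Y, y) = 4 (L(Y, y) = (0 + 2)² = 2² = 4)
D(z, B) = B + 2*z (D(z, B) = (B + z) + z = B + 2*z)
160 - D(L(4, 5), 17) = 160 - (17 + 2*4) = 160 - (17 + 8) = 160 - 1*25 = 160 - 25 = 135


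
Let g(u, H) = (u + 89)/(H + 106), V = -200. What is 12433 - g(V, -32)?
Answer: 24869/2 ≈ 12435.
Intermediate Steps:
g(u, H) = (89 + u)/(106 + H)
12433 - g(V, -32) = 12433 - (89 - 200)/(106 - 32) = 12433 - (-111)/74 = 12433 - 1*(-3/2) = 12433 + 3/2 = 24869/2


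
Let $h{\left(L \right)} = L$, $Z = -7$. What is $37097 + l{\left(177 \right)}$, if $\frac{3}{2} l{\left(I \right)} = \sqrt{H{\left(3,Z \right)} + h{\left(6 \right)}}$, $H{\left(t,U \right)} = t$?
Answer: $37099$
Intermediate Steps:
$l{\left(I \right)} = 2$ ($l{\left(I \right)} = \frac{2 \sqrt{3 + 6}}{3} = \frac{2 \sqrt{9}}{3} = \frac{2}{3} \cdot 3 = 2$)
$37097 + l{\left(177 \right)} = 37097 + 2 = 37099$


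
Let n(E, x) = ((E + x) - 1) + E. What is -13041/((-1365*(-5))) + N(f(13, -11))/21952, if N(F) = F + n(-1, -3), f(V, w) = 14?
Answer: -1703699/891800 ≈ -1.9104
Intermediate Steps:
n(E, x) = -1 + x + 2*E (n(E, x) = (-1 + E + x) + E = -1 + x + 2*E)
N(F) = -6 + F (N(F) = F + (-1 - 3 + 2*(-1)) = F + (-1 - 3 - 2) = F - 6 = -6 + F)
-13041/((-1365*(-5))) + N(f(13, -11))/21952 = -13041/((-1365*(-5))) + (-6 + 14)/21952 = -13041/6825 + 8*(1/21952) = -13041*1/6825 + 1/2744 = -621/325 + 1/2744 = -1703699/891800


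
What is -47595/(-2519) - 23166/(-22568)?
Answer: 43556889/2186492 ≈ 19.921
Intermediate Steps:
-47595/(-2519) - 23166/(-22568) = -47595*(-1/2519) - 23166*(-1/22568) = 47595/2519 + 891/868 = 43556889/2186492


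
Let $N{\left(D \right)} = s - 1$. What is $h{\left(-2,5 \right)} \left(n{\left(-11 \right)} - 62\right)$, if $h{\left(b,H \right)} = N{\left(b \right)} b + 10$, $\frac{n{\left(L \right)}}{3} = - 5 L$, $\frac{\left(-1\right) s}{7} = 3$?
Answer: $5562$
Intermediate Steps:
$s = -21$ ($s = \left(-7\right) 3 = -21$)
$n{\left(L \right)} = - 15 L$ ($n{\left(L \right)} = 3 \left(- 5 L\right) = - 15 L$)
$N{\left(D \right)} = -22$ ($N{\left(D \right)} = -21 - 1 = -22$)
$h{\left(b,H \right)} = 10 - 22 b$ ($h{\left(b,H \right)} = - 22 b + 10 = 10 - 22 b$)
$h{\left(-2,5 \right)} \left(n{\left(-11 \right)} - 62\right) = \left(10 - -44\right) \left(\left(-15\right) \left(-11\right) - 62\right) = \left(10 + 44\right) \left(165 - 62\right) = 54 \cdot 103 = 5562$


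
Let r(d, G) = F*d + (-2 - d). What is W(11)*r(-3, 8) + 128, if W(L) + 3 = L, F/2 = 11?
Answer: -392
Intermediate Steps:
F = 22 (F = 2*11 = 22)
W(L) = -3 + L
r(d, G) = -2 + 21*d (r(d, G) = 22*d + (-2 - d) = -2 + 21*d)
W(11)*r(-3, 8) + 128 = (-3 + 11)*(-2 + 21*(-3)) + 128 = 8*(-2 - 63) + 128 = 8*(-65) + 128 = -520 + 128 = -392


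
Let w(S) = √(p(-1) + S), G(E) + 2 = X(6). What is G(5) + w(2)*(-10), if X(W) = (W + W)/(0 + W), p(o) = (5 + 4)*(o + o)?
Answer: -40*I ≈ -40.0*I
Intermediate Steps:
p(o) = 18*o (p(o) = 9*(2*o) = 18*o)
X(W) = 2 (X(W) = (2*W)/W = 2)
G(E) = 0 (G(E) = -2 + 2 = 0)
w(S) = √(-18 + S) (w(S) = √(18*(-1) + S) = √(-18 + S))
G(5) + w(2)*(-10) = 0 + √(-18 + 2)*(-10) = 0 + √(-16)*(-10) = 0 + (4*I)*(-10) = 0 - 40*I = -40*I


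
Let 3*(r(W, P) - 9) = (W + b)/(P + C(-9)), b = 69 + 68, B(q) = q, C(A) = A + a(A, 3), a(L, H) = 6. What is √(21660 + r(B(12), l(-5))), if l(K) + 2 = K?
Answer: √19497630/30 ≈ 147.19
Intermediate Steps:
C(A) = 6 + A (C(A) = A + 6 = 6 + A)
b = 137
l(K) = -2 + K
r(W, P) = 9 + (137 + W)/(3*(-3 + P)) (r(W, P) = 9 + ((W + 137)/(P + (6 - 9)))/3 = 9 + ((137 + W)/(P - 3))/3 = 9 + ((137 + W)/(-3 + P))/3 = 9 + (137 + W)/(3*(-3 + P)))
√(21660 + r(B(12), l(-5))) = √(21660 + (56 + 12 + 27*(-2 - 5))/(3*(-3 + (-2 - 5)))) = √(21660 + (56 + 12 + 27*(-7))/(3*(-3 - 7))) = √(21660 + (⅓)*(56 + 12 - 189)/(-10)) = √(21660 + (⅓)*(-⅒)*(-121)) = √(21660 + 121/30) = √(649921/30) = √19497630/30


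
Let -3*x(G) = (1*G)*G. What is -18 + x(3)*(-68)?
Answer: 186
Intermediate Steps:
x(G) = -G**2/3 (x(G) = -1*G*G/3 = -G*G/3 = -G**2/3)
-18 + x(3)*(-68) = -18 - 1/3*3**2*(-68) = -18 - 1/3*9*(-68) = -18 - 3*(-68) = -18 + 204 = 186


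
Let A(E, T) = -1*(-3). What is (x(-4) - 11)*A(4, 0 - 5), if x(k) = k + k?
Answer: -57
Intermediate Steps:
x(k) = 2*k
A(E, T) = 3
(x(-4) - 11)*A(4, 0 - 5) = (2*(-4) - 11)*3 = (-8 - 11)*3 = -19*3 = -57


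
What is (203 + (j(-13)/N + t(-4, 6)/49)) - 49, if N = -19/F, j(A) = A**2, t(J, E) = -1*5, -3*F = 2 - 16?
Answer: 313903/2793 ≈ 112.39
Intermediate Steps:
F = 14/3 (F = -(2 - 16)/3 = -1/3*(-14) = 14/3 ≈ 4.6667)
t(J, E) = -5
N = -57/14 (N = -19/14/3 = -19*3/14 = -57/14 ≈ -4.0714)
(203 + (j(-13)/N + t(-4, 6)/49)) - 49 = (203 + ((-13)**2/(-57/14) - 5/49)) - 49 = (203 + (169*(-14/57) - 5*1/49)) - 49 = (203 + (-2366/57 - 5/49)) - 49 = (203 - 116219/2793) - 49 = 450760/2793 - 49 = 313903/2793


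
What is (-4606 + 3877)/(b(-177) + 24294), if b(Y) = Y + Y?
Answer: -81/2660 ≈ -0.030451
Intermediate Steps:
b(Y) = 2*Y
(-4606 + 3877)/(b(-177) + 24294) = (-4606 + 3877)/(2*(-177) + 24294) = -729/(-354 + 24294) = -729/23940 = -729*1/23940 = -81/2660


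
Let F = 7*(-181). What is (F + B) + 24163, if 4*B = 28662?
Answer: 60123/2 ≈ 30062.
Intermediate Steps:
F = -1267
B = 14331/2 (B = (¼)*28662 = 14331/2 ≈ 7165.5)
(F + B) + 24163 = (-1267 + 14331/2) + 24163 = 11797/2 + 24163 = 60123/2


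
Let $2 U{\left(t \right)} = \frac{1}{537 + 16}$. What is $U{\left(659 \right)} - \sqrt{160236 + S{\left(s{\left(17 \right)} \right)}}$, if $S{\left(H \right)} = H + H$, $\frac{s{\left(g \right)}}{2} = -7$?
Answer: $\frac{1}{1106} - 4 \sqrt{10013} \approx -400.26$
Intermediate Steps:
$U{\left(t \right)} = \frac{1}{1106}$ ($U{\left(t \right)} = \frac{1}{2 \left(537 + 16\right)} = \frac{1}{2 \cdot 553} = \frac{1}{2} \cdot \frac{1}{553} = \frac{1}{1106}$)
$s{\left(g \right)} = -14$ ($s{\left(g \right)} = 2 \left(-7\right) = -14$)
$S{\left(H \right)} = 2 H$
$U{\left(659 \right)} - \sqrt{160236 + S{\left(s{\left(17 \right)} \right)}} = \frac{1}{1106} - \sqrt{160236 + 2 \left(-14\right)} = \frac{1}{1106} - \sqrt{160236 - 28} = \frac{1}{1106} - \sqrt{160208} = \frac{1}{1106} - 4 \sqrt{10013}$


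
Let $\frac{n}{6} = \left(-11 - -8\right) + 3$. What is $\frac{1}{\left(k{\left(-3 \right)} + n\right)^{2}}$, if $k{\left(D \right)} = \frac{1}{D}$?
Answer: $9$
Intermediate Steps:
$n = 0$ ($n = 6 \left(\left(-11 - -8\right) + 3\right) = 6 \left(\left(-11 + 8\right) + 3\right) = 6 \left(-3 + 3\right) = 6 \cdot 0 = 0$)
$\frac{1}{\left(k{\left(-3 \right)} + n\right)^{2}} = \frac{1}{\left(\frac{1}{-3} + 0\right)^{2}} = \frac{1}{\left(- \frac{1}{3} + 0\right)^{2}} = \frac{1}{\left(- \frac{1}{3}\right)^{2}} = \frac{1}{\frac{1}{9}} = 9$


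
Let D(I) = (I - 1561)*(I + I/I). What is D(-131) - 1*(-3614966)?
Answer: 3834926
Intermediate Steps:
D(I) = (1 + I)*(-1561 + I) (D(I) = (-1561 + I)*(I + 1) = (-1561 + I)*(1 + I) = (1 + I)*(-1561 + I))
D(-131) - 1*(-3614966) = (-1561 + (-131)² - 1560*(-131)) - 1*(-3614966) = (-1561 + 17161 + 204360) + 3614966 = 219960 + 3614966 = 3834926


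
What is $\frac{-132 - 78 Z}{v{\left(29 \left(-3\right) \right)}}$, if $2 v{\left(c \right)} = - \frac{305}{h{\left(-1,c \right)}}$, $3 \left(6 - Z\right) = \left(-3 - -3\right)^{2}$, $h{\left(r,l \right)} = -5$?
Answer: $- \frac{1200}{61} \approx -19.672$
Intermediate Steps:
$Z = 6$ ($Z = 6 - \frac{\left(-3 - -3\right)^{2}}{3} = 6 - \frac{\left(-3 + 3\right)^{2}}{3} = 6 - \frac{0^{2}}{3} = 6 - 0 = 6 + 0 = 6$)
$v{\left(c \right)} = \frac{61}{2}$ ($v{\left(c \right)} = \frac{\left(-305\right) \frac{1}{-5}}{2} = \frac{\left(-305\right) \left(- \frac{1}{5}\right)}{2} = \frac{1}{2} \cdot 61 = \frac{61}{2}$)
$\frac{-132 - 78 Z}{v{\left(29 \left(-3\right) \right)}} = \frac{-132 - 468}{\frac{61}{2}} = \left(-132 - 468\right) \frac{2}{61} = \left(-600\right) \frac{2}{61} = - \frac{1200}{61}$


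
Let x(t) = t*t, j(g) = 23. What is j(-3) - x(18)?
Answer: -301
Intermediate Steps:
x(t) = t²
j(-3) - x(18) = 23 - 1*18² = 23 - 1*324 = 23 - 324 = -301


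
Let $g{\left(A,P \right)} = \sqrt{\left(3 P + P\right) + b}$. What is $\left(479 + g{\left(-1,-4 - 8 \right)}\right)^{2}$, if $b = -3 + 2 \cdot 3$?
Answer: $229396 + 2874 i \sqrt{5} \approx 2.294 \cdot 10^{5} + 6426.5 i$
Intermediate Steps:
$b = 3$ ($b = -3 + 6 = 3$)
$g{\left(A,P \right)} = \sqrt{3 + 4 P}$ ($g{\left(A,P \right)} = \sqrt{\left(3 P + P\right) + 3} = \sqrt{4 P + 3} = \sqrt{3 + 4 P}$)
$\left(479 + g{\left(-1,-4 - 8 \right)}\right)^{2} = \left(479 + \sqrt{3 + 4 \left(-4 - 8\right)}\right)^{2} = \left(479 + \sqrt{3 + 4 \left(-12\right)}\right)^{2} = \left(479 + \sqrt{3 - 48}\right)^{2} = \left(479 + \sqrt{-45}\right)^{2} = \left(479 + 3 i \sqrt{5}\right)^{2}$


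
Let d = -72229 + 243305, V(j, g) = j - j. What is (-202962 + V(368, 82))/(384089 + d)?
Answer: -67654/185055 ≈ -0.36559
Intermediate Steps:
V(j, g) = 0
d = 171076
(-202962 + V(368, 82))/(384089 + d) = (-202962 + 0)/(384089 + 171076) = -202962/555165 = -202962*1/555165 = -67654/185055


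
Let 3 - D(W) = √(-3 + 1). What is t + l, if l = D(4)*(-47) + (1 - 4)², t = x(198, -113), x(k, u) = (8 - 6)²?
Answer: -128 + 47*I*√2 ≈ -128.0 + 66.468*I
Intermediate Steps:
D(W) = 3 - I*√2 (D(W) = 3 - √(-3 + 1) = 3 - √(-2) = 3 - I*√2)
x(k, u) = 4 (x(k, u) = 2² = 4)
t = 4
l = -132 + 47*I*√2 (l = (3 - I*√2)*(-47) + (1 - 4)² = (-141 + 47*I*√2) + (-3)² = (-141 + 47*I*√2) + 9 = -132 + 47*I*√2 ≈ -132.0 + 66.468*I)
t + l = 4 + (-132 + 47*I*√2) = -128 + 47*I*√2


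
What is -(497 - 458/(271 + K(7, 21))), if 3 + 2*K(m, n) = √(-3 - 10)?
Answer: (-497*√13 + 266967*I)/(√13 - 539*I) ≈ -495.3 - 0.011368*I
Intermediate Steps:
K(m, n) = -3/2 + I*√13/2 (K(m, n) = -3/2 + √(-3 - 10)/2 = -3/2 + √(-13)/2 = -3/2 + (I*√13)/2 = -3/2 + I*√13/2)
-(497 - 458/(271 + K(7, 21))) = -(497 - 458/(271 + (-3/2 + I*√13/2))) = -(497 - 458/(539/2 + I*√13/2)) = -497 + 458/(539/2 + I*√13/2)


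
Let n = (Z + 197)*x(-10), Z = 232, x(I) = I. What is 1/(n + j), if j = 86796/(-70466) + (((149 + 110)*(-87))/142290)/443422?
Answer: -105857575981740/454259390324320049 ≈ -0.00023303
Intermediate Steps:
j = -130389362655449/105857575981740 (j = 86796*(-1/70466) + ((259*(-87))*(1/142290))*(1/443422) = -43398/35233 - 22533*1/142290*(1/443422) = -43398/35233 - 7511/47430*1/443422 = -43398/35233 - 1073/3004500780 = -130389362655449/105857575981740 ≈ -1.2317)
n = -4290 (n = (232 + 197)*(-10) = 429*(-10) = -4290)
1/(n + j) = 1/(-4290 - 130389362655449/105857575981740) = 1/(-454259390324320049/105857575981740) = -105857575981740/454259390324320049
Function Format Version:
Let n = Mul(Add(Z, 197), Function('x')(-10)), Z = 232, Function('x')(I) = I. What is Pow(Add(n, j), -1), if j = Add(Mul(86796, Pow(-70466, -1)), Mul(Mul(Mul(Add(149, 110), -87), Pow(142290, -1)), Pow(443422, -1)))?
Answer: Rational(-105857575981740, 454259390324320049) ≈ -0.00023303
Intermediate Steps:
j = Rational(-130389362655449, 105857575981740) (j = Add(Mul(86796, Rational(-1, 70466)), Mul(Mul(Mul(259, -87), Rational(1, 142290)), Rational(1, 443422))) = Add(Rational(-43398, 35233), Mul(Mul(-22533, Rational(1, 142290)), Rational(1, 443422))) = Add(Rational(-43398, 35233), Mul(Rational(-7511, 47430), Rational(1, 443422))) = Add(Rational(-43398, 35233), Rational(-1073, 3004500780)) = Rational(-130389362655449, 105857575981740) ≈ -1.2317)
n = -4290 (n = Mul(Add(232, 197), -10) = Mul(429, -10) = -4290)
Pow(Add(n, j), -1) = Pow(Add(-4290, Rational(-130389362655449, 105857575981740)), -1) = Pow(Rational(-454259390324320049, 105857575981740), -1) = Rational(-105857575981740, 454259390324320049)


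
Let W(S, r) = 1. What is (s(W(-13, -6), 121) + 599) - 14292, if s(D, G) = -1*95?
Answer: -13788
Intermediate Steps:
s(D, G) = -95
(s(W(-13, -6), 121) + 599) - 14292 = (-95 + 599) - 14292 = 504 - 14292 = -13788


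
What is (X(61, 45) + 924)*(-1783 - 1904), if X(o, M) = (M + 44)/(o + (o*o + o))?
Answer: -4364204809/1281 ≈ -3.4069e+6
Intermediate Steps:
X(o, M) = (44 + M)/(o² + 2*o) (X(o, M) = (44 + M)/(o + (o² + o)) = (44 + M)/(o + (o + o²)) = (44 + M)/(o² + 2*o))
(X(61, 45) + 924)*(-1783 - 1904) = ((44 + 45)/(61*(2 + 61)) + 924)*(-1783 - 1904) = ((1/61)*89/63 + 924)*(-3687) = ((1/61)*(1/63)*89 + 924)*(-3687) = (89/3843 + 924)*(-3687) = (3551021/3843)*(-3687) = -4364204809/1281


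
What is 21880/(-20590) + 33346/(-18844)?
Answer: -54945043/19399898 ≈ -2.8322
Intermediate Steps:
21880/(-20590) + 33346/(-18844) = 21880*(-1/20590) + 33346*(-1/18844) = -2188/2059 - 16673/9422 = -54945043/19399898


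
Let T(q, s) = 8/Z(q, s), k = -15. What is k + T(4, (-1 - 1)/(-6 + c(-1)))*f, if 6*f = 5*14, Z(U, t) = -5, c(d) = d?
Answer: -101/3 ≈ -33.667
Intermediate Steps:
T(q, s) = -8/5 (T(q, s) = 8/(-5) = 8*(-⅕) = -8/5)
f = 35/3 (f = (5*14)/6 = (⅙)*70 = 35/3 ≈ 11.667)
k + T(4, (-1 - 1)/(-6 + c(-1)))*f = -15 - 8/5*35/3 = -15 - 56/3 = -101/3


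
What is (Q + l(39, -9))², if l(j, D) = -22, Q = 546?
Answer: 274576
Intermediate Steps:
(Q + l(39, -9))² = (546 - 22)² = 524² = 274576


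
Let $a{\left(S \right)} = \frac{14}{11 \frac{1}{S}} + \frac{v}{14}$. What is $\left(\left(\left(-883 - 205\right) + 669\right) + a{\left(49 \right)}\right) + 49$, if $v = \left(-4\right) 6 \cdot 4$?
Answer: $- \frac{24216}{77} \approx -314.49$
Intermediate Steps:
$v = -96$ ($v = \left(-24\right) 4 = -96$)
$a{\left(S \right)} = - \frac{48}{7} + \frac{14 S}{11}$ ($a{\left(S \right)} = \frac{14}{11 \frac{1}{S}} - \frac{96}{14} = 14 \frac{S}{11} - \frac{48}{7} = \frac{14 S}{11} - \frac{48}{7} = - \frac{48}{7} + \frac{14 S}{11}$)
$\left(\left(\left(-883 - 205\right) + 669\right) + a{\left(49 \right)}\right) + 49 = \left(\left(\left(-883 - 205\right) + 669\right) + \left(- \frac{48}{7} + \frac{14}{11} \cdot 49\right)\right) + 49 = \left(\left(-1088 + 669\right) + \left(- \frac{48}{7} + \frac{686}{11}\right)\right) + 49 = \left(-419 + \frac{4274}{77}\right) + 49 = - \frac{27989}{77} + 49 = - \frac{24216}{77}$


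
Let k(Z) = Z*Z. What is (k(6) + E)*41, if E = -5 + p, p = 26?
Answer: 2337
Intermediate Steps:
k(Z) = Z²
E = 21 (E = -5 + 26 = 21)
(k(6) + E)*41 = (6² + 21)*41 = (36 + 21)*41 = 57*41 = 2337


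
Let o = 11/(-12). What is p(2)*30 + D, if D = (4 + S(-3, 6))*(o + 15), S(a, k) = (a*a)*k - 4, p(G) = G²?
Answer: 1761/2 ≈ 880.50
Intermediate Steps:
S(a, k) = -4 + k*a² (S(a, k) = a²*k - 4 = k*a² - 4 = -4 + k*a²)
o = -11/12 (o = 11*(-1/12) = -11/12 ≈ -0.91667)
D = 1521/2 (D = (4 + (-4 + 6*(-3)²))*(-11/12 + 15) = (4 + (-4 + 6*9))*(169/12) = (4 + (-4 + 54))*(169/12) = (4 + 50)*(169/12) = 54*(169/12) = 1521/2 ≈ 760.50)
p(2)*30 + D = 2²*30 + 1521/2 = 4*30 + 1521/2 = 120 + 1521/2 = 1761/2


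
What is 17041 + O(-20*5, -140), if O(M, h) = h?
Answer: 16901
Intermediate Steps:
17041 + O(-20*5, -140) = 17041 - 140 = 16901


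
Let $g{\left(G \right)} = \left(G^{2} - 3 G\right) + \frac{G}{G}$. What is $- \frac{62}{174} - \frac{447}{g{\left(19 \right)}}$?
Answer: $- \frac{48344}{26535} \approx -1.8219$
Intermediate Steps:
$g{\left(G \right)} = 1 + G^{2} - 3 G$ ($g{\left(G \right)} = \left(G^{2} - 3 G\right) + 1 = 1 + G^{2} - 3 G$)
$- \frac{62}{174} - \frac{447}{g{\left(19 \right)}} = - \frac{62}{174} - \frac{447}{1 + 19^{2} - 57} = \left(-62\right) \frac{1}{174} - \frac{447}{1 + 361 - 57} = - \frac{31}{87} - \frac{447}{305} = - \frac{48344}{26535}$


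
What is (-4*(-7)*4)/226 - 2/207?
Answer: 11366/23391 ≈ 0.48591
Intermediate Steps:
(-4*(-7)*4)/226 - 2/207 = (28*4)*(1/226) - 2*1/207 = 112*(1/226) - 2/207 = 56/113 - 2/207 = 11366/23391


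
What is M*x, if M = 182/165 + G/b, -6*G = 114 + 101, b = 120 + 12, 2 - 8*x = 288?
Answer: -42809/1440 ≈ -29.728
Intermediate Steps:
x = -143/4 (x = ¼ - ⅛*288 = ¼ - 36 = -143/4 ≈ -35.750)
b = 132
G = -215/6 (G = -(114 + 101)/6 = -⅙*215 = -215/6 ≈ -35.833)
M = 3293/3960 (M = 182/165 - 215/6/132 = 182*(1/165) - 215/6*1/132 = 182/165 - 215/792 = 3293/3960 ≈ 0.83157)
M*x = (3293/3960)*(-143/4) = -42809/1440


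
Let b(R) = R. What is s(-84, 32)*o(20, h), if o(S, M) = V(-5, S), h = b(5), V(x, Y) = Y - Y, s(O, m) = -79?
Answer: 0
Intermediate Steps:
V(x, Y) = 0
h = 5
o(S, M) = 0
s(-84, 32)*o(20, h) = -79*0 = 0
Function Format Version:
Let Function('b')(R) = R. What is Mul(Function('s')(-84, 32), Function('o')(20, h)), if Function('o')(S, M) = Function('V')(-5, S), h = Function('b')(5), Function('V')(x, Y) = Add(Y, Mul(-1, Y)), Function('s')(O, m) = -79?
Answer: 0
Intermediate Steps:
Function('V')(x, Y) = 0
h = 5
Function('o')(S, M) = 0
Mul(Function('s')(-84, 32), Function('o')(20, h)) = Mul(-79, 0) = 0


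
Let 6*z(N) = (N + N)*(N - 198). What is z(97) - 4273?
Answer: -22616/3 ≈ -7538.7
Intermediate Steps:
z(N) = N*(-198 + N)/3 (z(N) = ((N + N)*(N - 198))/6 = ((2*N)*(-198 + N))/6 = (2*N*(-198 + N))/6 = N*(-198 + N)/3)
z(97) - 4273 = (⅓)*97*(-198 + 97) - 4273 = (⅓)*97*(-101) - 4273 = -9797/3 - 4273 = -22616/3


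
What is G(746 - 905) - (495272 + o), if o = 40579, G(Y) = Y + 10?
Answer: -536000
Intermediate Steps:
G(Y) = 10 + Y
G(746 - 905) - (495272 + o) = (10 + (746 - 905)) - (495272 + 40579) = (10 - 159) - 1*535851 = -149 - 535851 = -536000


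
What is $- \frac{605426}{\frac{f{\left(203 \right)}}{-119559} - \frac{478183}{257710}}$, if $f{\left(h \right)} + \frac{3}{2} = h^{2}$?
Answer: $\frac{9327056701851570}{33895333061} \approx 2.7517 \cdot 10^{5}$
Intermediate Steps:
$f{\left(h \right)} = - \frac{3}{2} + h^{2}$
$- \frac{605426}{\frac{f{\left(203 \right)}}{-119559} - \frac{478183}{257710}} = - \frac{605426}{\frac{- \frac{3}{2} + 203^{2}}{-119559} - \frac{478183}{257710}} = - \frac{605426}{\left(- \frac{3}{2} + 41209\right) \left(- \frac{1}{119559}\right) - \frac{478183}{257710}} = - \frac{605426}{\frac{82415}{2} \left(- \frac{1}{119559}\right) - \frac{478183}{257710}} = - \frac{605426}{- \frac{82415}{239118} - \frac{478183}{257710}} = - \frac{605426}{- \frac{33895333061}{15405774945}} = \left(-605426\right) \left(- \frac{15405774945}{33895333061}\right) = \frac{9327056701851570}{33895333061}$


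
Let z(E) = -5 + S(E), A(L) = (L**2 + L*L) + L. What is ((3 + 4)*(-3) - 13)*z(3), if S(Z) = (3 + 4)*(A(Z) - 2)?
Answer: -4352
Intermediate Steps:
A(L) = L + 2*L**2 (A(L) = (L**2 + L**2) + L = 2*L**2 + L = L + 2*L**2)
S(Z) = -14 + 7*Z*(1 + 2*Z) (S(Z) = (3 + 4)*(Z*(1 + 2*Z) - 2) = 7*(-2 + Z*(1 + 2*Z)) = -14 + 7*Z*(1 + 2*Z))
z(E) = -19 + 7*E*(1 + 2*E) (z(E) = -5 + (-14 + 7*E*(1 + 2*E)) = -19 + 7*E*(1 + 2*E))
((3 + 4)*(-3) - 13)*z(3) = ((3 + 4)*(-3) - 13)*(-19 + 7*3*(1 + 2*3)) = (7*(-3) - 13)*(-19 + 7*3*(1 + 6)) = (-21 - 13)*(-19 + 7*3*7) = -34*(-19 + 147) = -34*128 = -4352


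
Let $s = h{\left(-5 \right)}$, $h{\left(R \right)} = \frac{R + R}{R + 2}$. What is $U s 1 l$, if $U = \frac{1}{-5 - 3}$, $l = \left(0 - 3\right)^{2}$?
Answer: $- \frac{15}{4} \approx -3.75$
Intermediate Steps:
$l = 9$ ($l = \left(-3\right)^{2} = 9$)
$h{\left(R \right)} = \frac{2 R}{2 + R}$
$s = \frac{10}{3}$ ($s = 2 \left(-5\right) \frac{1}{2 - 5} = 2 \left(-5\right) \frac{1}{-3} = 2 \left(-5\right) \left(- \frac{1}{3}\right) = \frac{10}{3} \approx 3.3333$)
$U = - \frac{1}{8}$ ($U = \frac{1}{-8} = - \frac{1}{8} \approx -0.125$)
$U s 1 l = \left(- \frac{1}{8}\right) \frac{10}{3} \cdot 1 \cdot 9 = \left(- \frac{5}{12}\right) 9 = - \frac{15}{4}$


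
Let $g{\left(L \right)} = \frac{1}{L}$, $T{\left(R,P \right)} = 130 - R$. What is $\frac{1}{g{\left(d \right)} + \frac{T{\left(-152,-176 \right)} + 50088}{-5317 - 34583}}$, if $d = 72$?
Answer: $- \frac{47880}{59779} \approx -0.80095$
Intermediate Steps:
$\frac{1}{g{\left(d \right)} + \frac{T{\left(-152,-176 \right)} + 50088}{-5317 - 34583}} = \frac{1}{\frac{1}{72} + \frac{\left(130 - -152\right) + 50088}{-5317 - 34583}} = \frac{1}{\frac{1}{72} + \frac{\left(130 + 152\right) + 50088}{-39900}} = \frac{1}{\frac{1}{72} + \left(282 + 50088\right) \left(- \frac{1}{39900}\right)} = \frac{1}{\frac{1}{72} + 50370 \left(- \frac{1}{39900}\right)} = \frac{1}{\frac{1}{72} - \frac{1679}{1330}} = \frac{1}{- \frac{59779}{47880}} = - \frac{47880}{59779}$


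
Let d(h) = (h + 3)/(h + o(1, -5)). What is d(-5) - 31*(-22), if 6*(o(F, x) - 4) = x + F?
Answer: 3416/5 ≈ 683.20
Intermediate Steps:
o(F, x) = 4 + F/6 + x/6 (o(F, x) = 4 + (x + F)/6 = 4 + (F + x)/6 = 4 + (F/6 + x/6) = 4 + F/6 + x/6)
d(h) = (3 + h)/(10/3 + h) (d(h) = (h + 3)/(h + (4 + (⅙)*1 + (⅙)*(-5))) = (3 + h)/(h + (4 + ⅙ - ⅚)) = (3 + h)/(h + 10/3) = (3 + h)/(10/3 + h))
d(-5) - 31*(-22) = 3*(3 - 5)/(10 + 3*(-5)) - 31*(-22) = 3*(-2)/(10 - 15) + 682 = 3*(-2)/(-5) + 682 = 3*(-⅕)*(-2) + 682 = 6/5 + 682 = 3416/5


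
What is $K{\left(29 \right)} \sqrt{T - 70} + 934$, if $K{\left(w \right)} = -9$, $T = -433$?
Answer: $934 - 9 i \sqrt{503} \approx 934.0 - 201.85 i$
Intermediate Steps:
$K{\left(29 \right)} \sqrt{T - 70} + 934 = - 9 \sqrt{-433 - 70} + 934 = - 9 \sqrt{-503} + 934 = - 9 i \sqrt{503} + 934 = 934 - 9 i \sqrt{503}$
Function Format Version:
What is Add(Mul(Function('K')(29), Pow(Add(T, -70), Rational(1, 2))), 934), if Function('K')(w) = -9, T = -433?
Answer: Add(934, Mul(-9, I, Pow(503, Rational(1, 2)))) ≈ Add(934.00, Mul(-201.85, I))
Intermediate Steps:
Add(Mul(Function('K')(29), Pow(Add(T, -70), Rational(1, 2))), 934) = Add(Mul(-9, Pow(Add(-433, -70), Rational(1, 2))), 934) = Add(Mul(-9, Pow(-503, Rational(1, 2))), 934) = Add(Mul(-9, Mul(I, Pow(503, Rational(1, 2)))), 934) = Add(Mul(-9, I, Pow(503, Rational(1, 2))), 934) = Add(934, Mul(-9, I, Pow(503, Rational(1, 2))))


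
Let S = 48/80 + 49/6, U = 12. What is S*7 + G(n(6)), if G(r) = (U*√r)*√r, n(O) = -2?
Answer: 1121/30 ≈ 37.367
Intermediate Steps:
S = 263/30 (S = 48*(1/80) + 49*(⅙) = ⅗ + 49/6 = 263/30 ≈ 8.7667)
G(r) = 12*r (G(r) = (12*√r)*√r = 12*r)
S*7 + G(n(6)) = (263/30)*7 + 12*(-2) = 1841/30 - 24 = 1121/30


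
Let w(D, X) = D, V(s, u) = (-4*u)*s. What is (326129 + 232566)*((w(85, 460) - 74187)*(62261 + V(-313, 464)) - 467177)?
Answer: -26628553748516225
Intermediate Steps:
V(s, u) = -4*s*u
(326129 + 232566)*((w(85, 460) - 74187)*(62261 + V(-313, 464)) - 467177) = (326129 + 232566)*((85 - 74187)*(62261 - 4*(-313)*464) - 467177) = 558695*(-74102*(62261 + 580928) - 467177) = 558695*(-74102*643189 - 467177) = 558695*(-47661591278 - 467177) = 558695*(-47662058455) = -26628553748516225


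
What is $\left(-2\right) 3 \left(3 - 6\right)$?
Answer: $18$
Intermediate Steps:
$\left(-2\right) 3 \left(3 - 6\right) = \left(-6\right) \left(-3\right) = 18$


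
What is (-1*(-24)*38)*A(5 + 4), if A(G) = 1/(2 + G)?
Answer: 912/11 ≈ 82.909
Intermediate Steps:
(-1*(-24)*38)*A(5 + 4) = (-1*(-24)*38)/(2 + (5 + 4)) = (24*38)/(2 + 9) = 912/11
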